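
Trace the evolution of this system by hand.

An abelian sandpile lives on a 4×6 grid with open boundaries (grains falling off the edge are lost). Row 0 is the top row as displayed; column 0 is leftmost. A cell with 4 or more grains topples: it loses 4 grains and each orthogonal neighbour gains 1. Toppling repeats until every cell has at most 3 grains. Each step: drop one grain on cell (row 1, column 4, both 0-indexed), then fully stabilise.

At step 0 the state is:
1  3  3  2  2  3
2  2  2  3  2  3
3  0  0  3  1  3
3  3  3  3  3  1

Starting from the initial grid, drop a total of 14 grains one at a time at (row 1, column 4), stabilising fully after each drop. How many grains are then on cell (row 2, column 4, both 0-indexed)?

3

step 0: 1  3  3  2  2  3
2  2  2  3  2  3
3  0  0  3  1  3
3  3  3  3  3  1
step 1: 1  3  3  2  2  3
2  2  2  3  3  3
3  0  0  3  1  3
3  3  3  3  3  1
step 2: 3  1  2  2  2  1
0  1  2  0  1  3
1  3  3  3  2  1
1  1  1  2  1  3
step 3: 3  1  2  2  2  1
0  1  2  0  2  3
1  3  3  3  2  1
1  1  1  2  1  3
step 4: 3  1  2  2  2  1
0  1  2  0  3  3
1  3  3  3  2  1
1  1  1  2  1  3
step 5: 3  1  2  2  3  2
0  1  2  1  1  0
1  3  3  3  3  2
1  1  1  2  1  3
step 6: 3  1  2  2  3  2
0  1  2  1  2  0
1  3  3  3  3  2
1  1  1  2  1  3
step 7: 3  1  2  2  3  2
0  1  2  1  3  0
1  3  3  3  3  2
1  1  1  2  1  3
step 8: 3  1  2  3  0  3
0  2  3  3  2  1
2  0  1  1  1  3
1  2  2  3  2  3
step 9: 3  1  2  3  0  3
0  2  3  3  3  1
2  0  1  1  1  3
1  2  2  3  2  3
step 10: 3  2  0  1  2  3
0  3  1  2  1  2
2  0  2  2  2  3
1  2  2  3  2  3
step 11: 3  2  0  1  2  3
0  3  1  2  2  2
2  0  2  2  2  3
1  2  2  3  2  3
step 12: 3  2  0  1  2  3
0  3  1  2  3  2
2  0  2  2  2  3
1  2  2  3  2  3
step 13: 3  2  0  1  3  3
0  3  1  3  0  3
2  0  2  2  3  3
1  2  2  3  2  3
step 14: 3  2  0  1  3  3
0  3  1  3  1  3
2  0  2  2  3  3
1  2  2  3  2  3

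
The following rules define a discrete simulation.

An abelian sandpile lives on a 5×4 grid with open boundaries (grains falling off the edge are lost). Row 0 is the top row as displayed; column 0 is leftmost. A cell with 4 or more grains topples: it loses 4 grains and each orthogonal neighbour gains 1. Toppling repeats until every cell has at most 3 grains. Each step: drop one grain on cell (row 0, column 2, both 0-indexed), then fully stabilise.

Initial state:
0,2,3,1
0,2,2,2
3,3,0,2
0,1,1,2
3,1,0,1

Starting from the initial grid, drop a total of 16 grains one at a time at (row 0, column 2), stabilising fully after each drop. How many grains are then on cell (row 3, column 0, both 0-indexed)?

1

k=0  0,2,3,1
0,2,2,2
3,3,0,2
0,1,1,2
3,1,0,1
k=1  0,3,0,2
0,2,3,2
3,3,0,2
0,1,1,2
3,1,0,1
k=2  0,3,1,2
0,2,3,2
3,3,0,2
0,1,1,2
3,1,0,1
k=3  0,3,2,2
0,2,3,2
3,3,0,2
0,1,1,2
3,1,0,1
k=4  0,3,3,2
0,2,3,2
3,3,0,2
0,1,1,2
3,1,0,1
k=5  1,1,2,3
2,1,1,3
0,1,2,2
1,2,1,2
3,1,0,1
k=6  1,1,3,3
2,1,1,3
0,1,2,2
1,2,1,2
3,1,0,1
k=7  1,2,1,1
2,1,3,0
0,1,2,3
1,2,1,2
3,1,0,1
k=8  1,2,2,1
2,1,3,0
0,1,2,3
1,2,1,2
3,1,0,1
k=9  1,2,3,1
2,1,3,0
0,1,2,3
1,2,1,2
3,1,0,1
k=10  1,3,1,2
2,2,0,1
0,1,3,3
1,2,1,2
3,1,0,1
k=11  1,3,2,2
2,2,0,1
0,1,3,3
1,2,1,2
3,1,0,1
k=12  1,3,3,2
2,2,0,1
0,1,3,3
1,2,1,2
3,1,0,1
k=13  2,0,1,3
2,3,1,1
0,1,3,3
1,2,1,2
3,1,0,1
k=14  2,0,2,3
2,3,1,1
0,1,3,3
1,2,1,2
3,1,0,1
k=15  2,0,3,3
2,3,1,1
0,1,3,3
1,2,1,2
3,1,0,1
k=16  2,1,1,0
2,3,2,2
0,1,3,3
1,2,1,2
3,1,0,1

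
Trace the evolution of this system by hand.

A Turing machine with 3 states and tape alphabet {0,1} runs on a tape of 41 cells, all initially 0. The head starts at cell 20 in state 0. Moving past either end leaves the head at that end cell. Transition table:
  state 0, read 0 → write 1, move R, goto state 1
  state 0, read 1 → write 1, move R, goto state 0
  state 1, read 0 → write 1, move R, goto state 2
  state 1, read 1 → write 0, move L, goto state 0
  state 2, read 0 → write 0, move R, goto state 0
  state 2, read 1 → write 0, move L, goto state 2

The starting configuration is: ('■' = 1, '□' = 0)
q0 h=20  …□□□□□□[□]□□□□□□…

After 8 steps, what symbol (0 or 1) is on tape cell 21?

0) q0 h=20  …□□□□□□[□]□□□□□□…
1) q1 h=21  …□□□□□■[□]□□□□□□…
2) q2 h=22  …□□□□■■[□]□□□□□□…
3) q0 h=23  …□□□■■□[□]□□□□□□…
4) q1 h=24  …□□■■□■[□]□□□□□□…
5) q2 h=25  …□■■□■■[□]□□□□□□…
6) q0 h=26  …■■□■■□[□]□□□□□□…
7) q1 h=27  …■□■■□■[□]□□□□□□…
8) q2 h=28  …□■■□■■[□]□□□□□□…

1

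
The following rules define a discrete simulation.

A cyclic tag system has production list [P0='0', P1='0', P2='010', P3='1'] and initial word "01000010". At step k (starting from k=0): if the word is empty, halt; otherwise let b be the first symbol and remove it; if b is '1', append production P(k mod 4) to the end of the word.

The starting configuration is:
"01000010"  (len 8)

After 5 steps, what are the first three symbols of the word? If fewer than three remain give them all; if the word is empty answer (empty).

010

step 0: "01000010"  (len 8)
step 1: "1000010"  (len 7)
step 2: "0000100"  (len 7)
step 3: "000100"  (len 6)
step 4: "00100"  (len 5)
step 5: "0100"  (len 4)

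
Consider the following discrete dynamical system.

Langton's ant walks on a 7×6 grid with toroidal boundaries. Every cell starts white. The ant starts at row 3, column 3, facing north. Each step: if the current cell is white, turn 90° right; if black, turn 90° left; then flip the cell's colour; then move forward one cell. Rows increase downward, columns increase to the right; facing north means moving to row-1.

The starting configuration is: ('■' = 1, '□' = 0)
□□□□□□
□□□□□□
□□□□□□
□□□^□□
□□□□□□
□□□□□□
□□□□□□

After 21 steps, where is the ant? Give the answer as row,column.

step 0: □□□□□□
□□□□□□
□□□□□□
□□□^□□
□□□□□□
□□□□□□
□□□□□□
step 1: □□□□□□
□□□□□□
□□□□□□
□□□■>□
□□□□□□
□□□□□□
□□□□□□
step 2: □□□□□□
□□□□□□
□□□□□□
□□□■■□
□□□□v□
□□□□□□
□□□□□□
step 3: □□□□□□
□□□□□□
□□□□□□
□□□■■□
□□□<■□
□□□□□□
□□□□□□
step 4: □□□□□□
□□□□□□
□□□□□□
□□□^■□
□□□■■□
□□□□□□
□□□□□□
step 5: □□□□□□
□□□□□□
□□□□□□
□□<□■□
□□□■■□
□□□□□□
□□□□□□
step 6: □□□□□□
□□□□□□
□□^□□□
□□■□■□
□□□■■□
□□□□□□
□□□□□□
step 7: □□□□□□
□□□□□□
□□■>□□
□□■□■□
□□□■■□
□□□□□□
□□□□□□
step 8: □□□□□□
□□□□□□
□□■■□□
□□■v■□
□□□■■□
□□□□□□
□□□□□□
step 9: □□□□□□
□□□□□□
□□■■□□
□□<■■□
□□□■■□
□□□□□□
□□□□□□
step 10: □□□□□□
□□□□□□
□□■■□□
□□□■■□
□□v■■□
□□□□□□
□□□□□□
step 11: □□□□□□
□□□□□□
□□■■□□
□□□■■□
□<■■■□
□□□□□□
□□□□□□
step 12: □□□□□□
□□□□□□
□□■■□□
□^□■■□
□■■■■□
□□□□□□
□□□□□□
step 13: □□□□□□
□□□□□□
□□■■□□
□■>■■□
□■■■■□
□□□□□□
□□□□□□
step 14: □□□□□□
□□□□□□
□□■■□□
□■■■■□
□■v■■□
□□□□□□
□□□□□□
step 15: □□□□□□
□□□□□□
□□■■□□
□■■■■□
□■□>■□
□□□□□□
□□□□□□
step 16: □□□□□□
□□□□□□
□□■■□□
□■■^■□
□■□□■□
□□□□□□
□□□□□□
step 17: □□□□□□
□□□□□□
□□■■□□
□■<□■□
□■□□■□
□□□□□□
□□□□□□
step 18: □□□□□□
□□□□□□
□□■■□□
□■□□■□
□■v□■□
□□□□□□
□□□□□□
step 19: □□□□□□
□□□□□□
□□■■□□
□■□□■□
□<■□■□
□□□□□□
□□□□□□
step 20: □□□□□□
□□□□□□
□□■■□□
□■□□■□
□□■□■□
□v□□□□
□□□□□□
step 21: □□□□□□
□□□□□□
□□■■□□
□■□□■□
□□■□■□
<■□□□□
□□□□□□

5,0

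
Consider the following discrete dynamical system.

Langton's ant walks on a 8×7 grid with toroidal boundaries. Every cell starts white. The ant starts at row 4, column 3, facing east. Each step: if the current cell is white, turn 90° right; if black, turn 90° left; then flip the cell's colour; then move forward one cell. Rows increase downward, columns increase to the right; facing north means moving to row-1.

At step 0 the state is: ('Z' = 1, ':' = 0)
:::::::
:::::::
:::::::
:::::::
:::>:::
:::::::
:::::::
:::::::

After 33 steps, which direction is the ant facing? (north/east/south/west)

[0] :::::::
:::::::
:::::::
:::::::
:::>:::
:::::::
:::::::
:::::::
[1] :::::::
:::::::
:::::::
:::::::
:::Z:::
:::v:::
:::::::
:::::::
[2] :::::::
:::::::
:::::::
:::::::
:::Z:::
::<Z:::
:::::::
:::::::
[3] :::::::
:::::::
:::::::
:::::::
::^Z:::
::ZZ:::
:::::::
:::::::
[4] :::::::
:::::::
:::::::
:::::::
::Z>:::
::ZZ:::
:::::::
:::::::
[5] :::::::
:::::::
:::::::
:::^:::
::Z::::
::ZZ:::
:::::::
:::::::
[6] :::::::
:::::::
:::::::
:::Z>::
::Z::::
::ZZ:::
:::::::
:::::::
[7] :::::::
:::::::
:::::::
:::ZZ::
::Z:v::
::ZZ:::
:::::::
:::::::
[8] :::::::
:::::::
:::::::
:::ZZ::
::Z<Z::
::ZZ:::
:::::::
:::::::
[9] :::::::
:::::::
:::::::
:::^Z::
::ZZZ::
::ZZ:::
:::::::
:::::::
[10] :::::::
:::::::
:::::::
::<:Z::
::ZZZ::
::ZZ:::
:::::::
:::::::
[11] :::::::
:::::::
::^::::
::Z:Z::
::ZZZ::
::ZZ:::
:::::::
:::::::
[12] :::::::
:::::::
::Z>:::
::Z:Z::
::ZZZ::
::ZZ:::
:::::::
:::::::
[13] :::::::
:::::::
::ZZ:::
::ZvZ::
::ZZZ::
::ZZ:::
:::::::
:::::::
[14] :::::::
:::::::
::ZZ:::
::<ZZ::
::ZZZ::
::ZZ:::
:::::::
:::::::
[15] :::::::
:::::::
::ZZ:::
:::ZZ::
::vZZ::
::ZZ:::
:::::::
:::::::
[16] :::::::
:::::::
::ZZ:::
:::ZZ::
:::>Z::
::ZZ:::
:::::::
:::::::
[17] :::::::
:::::::
::ZZ:::
:::^Z::
::::Z::
::ZZ:::
:::::::
:::::::
[18] :::::::
:::::::
::ZZ:::
::<:Z::
::::Z::
::ZZ:::
:::::::
:::::::
[19] :::::::
:::::::
::^Z:::
::Z:Z::
::::Z::
::ZZ:::
:::::::
:::::::
[20] :::::::
:::::::
:<:Z:::
::Z:Z::
::::Z::
::ZZ:::
:::::::
:::::::
[21] :::::::
:^:::::
:Z:Z:::
::Z:Z::
::::Z::
::ZZ:::
:::::::
:::::::
[22] :::::::
:Z>::::
:Z:Z:::
::Z:Z::
::::Z::
::ZZ:::
:::::::
:::::::
[23] :::::::
:ZZ::::
:ZvZ:::
::Z:Z::
::::Z::
::ZZ:::
:::::::
:::::::
[24] :::::::
:ZZ::::
:<ZZ:::
::Z:Z::
::::Z::
::ZZ:::
:::::::
:::::::
[25] :::::::
:ZZ::::
::ZZ:::
:vZ:Z::
::::Z::
::ZZ:::
:::::::
:::::::
[26] :::::::
:ZZ::::
::ZZ:::
<ZZ:Z::
::::Z::
::ZZ:::
:::::::
:::::::
[27] :::::::
:ZZ::::
^:ZZ:::
ZZZ:Z::
::::Z::
::ZZ:::
:::::::
:::::::
[28] :::::::
:ZZ::::
Z>ZZ:::
ZZZ:Z::
::::Z::
::ZZ:::
:::::::
:::::::
[29] :::::::
:ZZ::::
ZZZZ:::
ZvZ:Z::
::::Z::
::ZZ:::
:::::::
:::::::
[30] :::::::
:ZZ::::
ZZZZ:::
Z:>:Z::
::::Z::
::ZZ:::
:::::::
:::::::
[31] :::::::
:ZZ::::
ZZ^Z:::
Z:::Z::
::::Z::
::ZZ:::
:::::::
:::::::
[32] :::::::
:ZZ::::
Z<:Z:::
Z:::Z::
::::Z::
::ZZ:::
:::::::
:::::::
[33] :::::::
:ZZ::::
Z::Z:::
Zv::Z::
::::Z::
::ZZ:::
:::::::
:::::::

south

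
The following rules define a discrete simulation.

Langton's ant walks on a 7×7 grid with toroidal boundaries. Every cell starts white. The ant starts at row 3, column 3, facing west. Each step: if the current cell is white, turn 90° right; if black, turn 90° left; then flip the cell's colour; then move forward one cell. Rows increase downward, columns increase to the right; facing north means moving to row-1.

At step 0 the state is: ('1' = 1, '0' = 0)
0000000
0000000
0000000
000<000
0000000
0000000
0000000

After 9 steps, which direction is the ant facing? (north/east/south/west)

[0] 0000000
0000000
0000000
000<000
0000000
0000000
0000000
[1] 0000000
0000000
000^000
0001000
0000000
0000000
0000000
[2] 0000000
0000000
0001>00
0001000
0000000
0000000
0000000
[3] 0000000
0000000
0001100
0001v00
0000000
0000000
0000000
[4] 0000000
0000000
0001100
000<100
0000000
0000000
0000000
[5] 0000000
0000000
0001100
0000100
000v000
0000000
0000000
[6] 0000000
0000000
0001100
0000100
00<1000
0000000
0000000
[7] 0000000
0000000
0001100
00^0100
0011000
0000000
0000000
[8] 0000000
0000000
0001100
001>100
0011000
0000000
0000000
[9] 0000000
0000000
0001100
0011100
001v000
0000000
0000000

south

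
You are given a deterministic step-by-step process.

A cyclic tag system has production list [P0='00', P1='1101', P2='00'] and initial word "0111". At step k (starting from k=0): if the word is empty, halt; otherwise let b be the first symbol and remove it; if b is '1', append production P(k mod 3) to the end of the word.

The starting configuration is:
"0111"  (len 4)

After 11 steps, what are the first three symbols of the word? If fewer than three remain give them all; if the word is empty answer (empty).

k=0  "0111"  (len 4)
k=1  "111"  (len 3)
k=2  "111101"  (len 6)
k=3  "1110100"  (len 7)
k=4  "11010000"  (len 8)
k=5  "10100001101"  (len 11)
k=6  "010000110100"  (len 12)
k=7  "10000110100"  (len 11)
k=8  "00001101001101"  (len 14)
k=9  "0001101001101"  (len 13)
k=10  "001101001101"  (len 12)
k=11  "01101001101"  (len 11)

011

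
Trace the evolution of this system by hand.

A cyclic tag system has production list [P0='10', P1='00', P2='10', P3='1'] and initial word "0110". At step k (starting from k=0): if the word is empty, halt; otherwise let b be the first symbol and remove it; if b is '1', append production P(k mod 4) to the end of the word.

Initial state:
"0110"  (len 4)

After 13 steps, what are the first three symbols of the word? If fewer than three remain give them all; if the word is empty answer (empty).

010

0) "0110"  (len 4)
1) "110"  (len 3)
2) "1000"  (len 4)
3) "00010"  (len 5)
4) "0010"  (len 4)
5) "010"  (len 3)
6) "10"  (len 2)
7) "010"  (len 3)
8) "10"  (len 2)
9) "010"  (len 3)
10) "10"  (len 2)
11) "010"  (len 3)
12) "10"  (len 2)
13) "010"  (len 3)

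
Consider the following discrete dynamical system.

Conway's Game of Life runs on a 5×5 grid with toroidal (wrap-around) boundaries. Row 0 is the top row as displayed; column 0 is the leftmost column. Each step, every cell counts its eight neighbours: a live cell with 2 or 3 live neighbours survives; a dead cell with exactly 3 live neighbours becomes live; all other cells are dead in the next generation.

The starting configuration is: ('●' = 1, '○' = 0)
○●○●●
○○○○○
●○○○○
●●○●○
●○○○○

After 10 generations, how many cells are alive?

[0] ○●○●●
○○○○○
●○○○○
●●○●○
●○○○○
[1] ●○○○●
●○○○●
●●○○●
●●○○○
○○○●○
[2] ●○○●○
○○○●○
○○○○○
○●●○○
○●○○○
[3] ○○●○●
○○○○●
○○●○○
○●●○○
●●○○○
[4] ○●○●●
○○○○○
○●●●○
●○●○○
●○○●○
[5] ●○●●●
●●○○●
○●●●○
●○○○○
●○○●○
[6] ○○●○○
○○○○○
○○●●○
●○○●○
●○●●○
[7] ○●●●○
○○●●○
○○●●●
○○○○○
○○●●○
[8] ○●○○●
○○○○○
○○●○●
○○○○●
○●○●○
[9] ●○●○○
●○○●○
○○○●○
●○●○●
○○●●●
[10] ●○●○○
○●●●○
●●●●○
●●●○○
○○●○○

13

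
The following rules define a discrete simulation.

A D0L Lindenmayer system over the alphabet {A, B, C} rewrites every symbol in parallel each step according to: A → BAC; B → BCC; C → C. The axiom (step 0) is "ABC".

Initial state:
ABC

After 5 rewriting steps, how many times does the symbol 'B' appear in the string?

gen 0: ABC
gen 1: BACBCCC
gen 2: BCCBACCBCCCCC
gen 3: BCCCCBCCBACCCBCCCCCCC
gen 4: BCCCCCCBCCCCBCCBACCCCBCCCCCCCCC
gen 5: BCCCCCCCCBCCCCCCBCCCCBCCBACCCCCBCCCCCCCCCCC

6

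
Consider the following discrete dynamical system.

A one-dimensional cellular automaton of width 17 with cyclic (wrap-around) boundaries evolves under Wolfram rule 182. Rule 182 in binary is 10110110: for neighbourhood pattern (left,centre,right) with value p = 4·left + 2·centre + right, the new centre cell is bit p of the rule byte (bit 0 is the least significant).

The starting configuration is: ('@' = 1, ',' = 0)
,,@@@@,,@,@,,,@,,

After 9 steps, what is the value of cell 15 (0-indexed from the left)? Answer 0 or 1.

1

k=0  ,,@@@@,,@,@,,,@,,
k=1  ,@,@@,@@@@@@,@@@,
k=2  @@@,,@,@@@@,@,@,@
k=3  @@,@@@@,@@,@@@@@,
k=4  ,,@,@@,@,,@,@@@,@
k=5  @@@@,,@@@@@@,@,@@
k=6  @@@,@@,@@@@,@@@,@
k=7  @@,@,,@,@@,@,@,@,
k=8  ,,@@@@@@,,@@@@@@@
k=9  @@,@@@@,@@,@@@@@,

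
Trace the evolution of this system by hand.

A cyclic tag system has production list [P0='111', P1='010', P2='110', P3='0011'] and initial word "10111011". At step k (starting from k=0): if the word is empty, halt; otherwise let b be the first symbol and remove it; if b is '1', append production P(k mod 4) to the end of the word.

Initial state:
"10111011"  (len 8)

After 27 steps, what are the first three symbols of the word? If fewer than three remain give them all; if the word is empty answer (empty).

111

0) "10111011"  (len 8)
1) "0111011111"  (len 10)
2) "111011111"  (len 9)
3) "11011111110"  (len 11)
4) "10111111100011"  (len 14)
5) "0111111100011111"  (len 16)
6) "111111100011111"  (len 15)
7) "11111100011111110"  (len 17)
8) "11111000111111100011"  (len 20)
9) "1111000111111100011111"  (len 22)
10) "111000111111100011111010"  (len 24)
11) "11000111111100011111010110"  (len 26)
12) "10001111111000111110101100011"  (len 29)
13) "0001111111000111110101100011111"  (len 31)
14) "001111111000111110101100011111"  (len 30)
15) "01111111000111110101100011111"  (len 29)
16) "1111111000111110101100011111"  (len 28)
17) "111111000111110101100011111111"  (len 30)
18) "11111000111110101100011111111010"  (len 32)
19) "1111000111110101100011111111010110"  (len 34)
20) "1110001111101011000111111110101100011"  (len 37)
21) "110001111101011000111111110101100011111"  (len 39)
22) "10001111101011000111111110101100011111010"  (len 41)
23) "0001111101011000111111110101100011111010110"  (len 43)
24) "001111101011000111111110101100011111010110"  (len 42)
25) "01111101011000111111110101100011111010110"  (len 41)
26) "1111101011000111111110101100011111010110"  (len 40)
27) "111101011000111111110101100011111010110110"  (len 42)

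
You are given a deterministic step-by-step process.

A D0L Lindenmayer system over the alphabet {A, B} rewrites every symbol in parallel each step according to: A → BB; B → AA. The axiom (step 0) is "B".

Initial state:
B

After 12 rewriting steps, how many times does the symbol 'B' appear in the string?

gen 0: B
gen 1: AA
gen 2: BBBB
gen 3: AAAAAAAA
gen 4: BBBBBBBBBBBBBBBB
gen 5: AAAAAAAAAAAAAAAAAAAAAAAAAAAAAAAA
gen 6: BBBBBBBBBBBBBBBBBBBBBBBBBBBBBBBBBBBBBBBBBBBBBBBBBBBBBBBBBBBBBBBB
gen 7: AAAAAAAAAAAAAAAAAAAAAAAAAAAAAAAAAAAAAAAAAAAAAAAAAAAAAAAAAA…AAAAAAAAAAAAAAAAAAAAAAAAAAAAAAAAAAAAAAAAAAAAAAAAAAAAAAAAAA  (len 128)
gen 8: BBBBBBBBBBBBBBBBBBBBBBBBBBBBBBBBBBBBBBBBBBBBBBBBBBBBBBBBBB…BBBBBBBBBBBBBBBBBBBBBBBBBBBBBBBBBBBBBBBBBBBBBBBBBBBBBBBBBB  (len 256)
gen 9: AAAAAAAAAAAAAAAAAAAAAAAAAAAAAAAAAAAAAAAAAAAAAAAAAAAAAAAAAA…AAAAAAAAAAAAAAAAAAAAAAAAAAAAAAAAAAAAAAAAAAAAAAAAAAAAAAAAAA  (len 512)
gen 10: BBBBBBBBBBBBBBBBBBBBBBBBBBBBBBBBBBBBBBBBBBBBBBBBBBBBBBBBBB…BBBBBBBBBBBBBBBBBBBBBBBBBBBBBBBBBBBBBBBBBBBBBBBBBBBBBBBBBB  (len 1024)
gen 11: AAAAAAAAAAAAAAAAAAAAAAAAAAAAAAAAAAAAAAAAAAAAAAAAAAAAAAAAAA…AAAAAAAAAAAAAAAAAAAAAAAAAAAAAAAAAAAAAAAAAAAAAAAAAAAAAAAAAA  (len 2048)
gen 12: BBBBBBBBBBBBBBBBBBBBBBBBBBBBBBBBBBBBBBBBBBBBBBBBBBBBBBBBBB…BBBBBBBBBBBBBBBBBBBBBBBBBBBBBBBBBBBBBBBBBBBBBBBBBBBBBBBBBB  (len 4096)

4096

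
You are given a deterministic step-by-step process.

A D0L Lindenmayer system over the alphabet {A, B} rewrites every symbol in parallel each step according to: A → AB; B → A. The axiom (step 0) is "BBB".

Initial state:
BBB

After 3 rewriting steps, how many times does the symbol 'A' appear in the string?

6

0) BBB
1) AAA
2) ABABAB
3) ABAABAABA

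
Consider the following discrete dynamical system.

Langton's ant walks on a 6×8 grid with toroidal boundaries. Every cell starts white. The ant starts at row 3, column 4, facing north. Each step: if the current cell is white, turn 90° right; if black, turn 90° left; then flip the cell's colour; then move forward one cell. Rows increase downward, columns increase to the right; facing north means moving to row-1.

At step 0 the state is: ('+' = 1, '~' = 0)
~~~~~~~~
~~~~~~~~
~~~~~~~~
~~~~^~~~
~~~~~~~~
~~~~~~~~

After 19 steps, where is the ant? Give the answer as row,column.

4,2

t=0: ~~~~~~~~
~~~~~~~~
~~~~~~~~
~~~~^~~~
~~~~~~~~
~~~~~~~~
t=1: ~~~~~~~~
~~~~~~~~
~~~~~~~~
~~~~+>~~
~~~~~~~~
~~~~~~~~
t=2: ~~~~~~~~
~~~~~~~~
~~~~~~~~
~~~~++~~
~~~~~v~~
~~~~~~~~
t=3: ~~~~~~~~
~~~~~~~~
~~~~~~~~
~~~~++~~
~~~~<+~~
~~~~~~~~
t=4: ~~~~~~~~
~~~~~~~~
~~~~~~~~
~~~~^+~~
~~~~++~~
~~~~~~~~
t=5: ~~~~~~~~
~~~~~~~~
~~~~~~~~
~~~<~+~~
~~~~++~~
~~~~~~~~
t=6: ~~~~~~~~
~~~~~~~~
~~~^~~~~
~~~+~+~~
~~~~++~~
~~~~~~~~
t=7: ~~~~~~~~
~~~~~~~~
~~~+>~~~
~~~+~+~~
~~~~++~~
~~~~~~~~
t=8: ~~~~~~~~
~~~~~~~~
~~~++~~~
~~~+v+~~
~~~~++~~
~~~~~~~~
t=9: ~~~~~~~~
~~~~~~~~
~~~++~~~
~~~<++~~
~~~~++~~
~~~~~~~~
t=10: ~~~~~~~~
~~~~~~~~
~~~++~~~
~~~~++~~
~~~v++~~
~~~~~~~~
t=11: ~~~~~~~~
~~~~~~~~
~~~++~~~
~~~~++~~
~~<+++~~
~~~~~~~~
t=12: ~~~~~~~~
~~~~~~~~
~~~++~~~
~~^~++~~
~~++++~~
~~~~~~~~
t=13: ~~~~~~~~
~~~~~~~~
~~~++~~~
~~+>++~~
~~++++~~
~~~~~~~~
t=14: ~~~~~~~~
~~~~~~~~
~~~++~~~
~~++++~~
~~+v++~~
~~~~~~~~
t=15: ~~~~~~~~
~~~~~~~~
~~~++~~~
~~++++~~
~~+~>+~~
~~~~~~~~
t=16: ~~~~~~~~
~~~~~~~~
~~~++~~~
~~++^+~~
~~+~~+~~
~~~~~~~~
t=17: ~~~~~~~~
~~~~~~~~
~~~++~~~
~~+<~+~~
~~+~~+~~
~~~~~~~~
t=18: ~~~~~~~~
~~~~~~~~
~~~++~~~
~~+~~+~~
~~+v~+~~
~~~~~~~~
t=19: ~~~~~~~~
~~~~~~~~
~~~++~~~
~~+~~+~~
~~<+~+~~
~~~~~~~~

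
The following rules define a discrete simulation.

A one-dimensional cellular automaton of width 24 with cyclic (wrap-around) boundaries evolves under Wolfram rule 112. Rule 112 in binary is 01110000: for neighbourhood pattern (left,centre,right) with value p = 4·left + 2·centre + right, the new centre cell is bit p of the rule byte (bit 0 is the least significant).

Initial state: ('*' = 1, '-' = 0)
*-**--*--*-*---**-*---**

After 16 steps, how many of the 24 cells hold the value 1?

t=0: *-**--*--*-*---**-*---**
t=1: **-**--*--*-*---**-*----
t=2: -**-**--*--*-*---**-*---
t=3: --**-**--*--*-*---**-*--
t=4: ---**-**--*--*-*---**-*-
t=5: ----**-**--*--*-*---**-*
t=6: *----**-**--*--*-*---**-
t=7: -*----**-**--*--*-*---**
t=8: *-*----**-**--*--*-*---*
t=9: **-*----**-**--*--*-*---
t=10: -**-*----**-**--*--*-*--
t=11: --**-*----**-**--*--*-*-
t=12: ---**-*----**-**--*--*-*
t=13: *---**-*----**-**--*--*-
t=14: -*---**-*----**-**--*--*
t=15: *-*---**-*----**-**--*--
t=16: -*-*---**-*----**-**--*-

10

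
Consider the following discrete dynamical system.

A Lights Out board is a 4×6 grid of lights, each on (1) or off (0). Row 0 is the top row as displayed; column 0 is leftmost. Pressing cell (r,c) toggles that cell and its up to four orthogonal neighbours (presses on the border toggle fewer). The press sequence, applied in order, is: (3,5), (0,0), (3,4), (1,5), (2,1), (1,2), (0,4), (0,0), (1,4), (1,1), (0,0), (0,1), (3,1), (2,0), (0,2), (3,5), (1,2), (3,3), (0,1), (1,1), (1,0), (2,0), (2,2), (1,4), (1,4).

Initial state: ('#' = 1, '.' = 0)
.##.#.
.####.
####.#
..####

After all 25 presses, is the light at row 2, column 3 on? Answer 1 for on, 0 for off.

1

k=0  .##.#.
.####.
####.#
..####
k=1  .##.#.
.####.
####..
..##..
k=2  #.#.#.
#####.
####..
..##..
k=3  #.#.#.
#####.
#####.
..#.##
k=4  #.#.##
####.#
######
..#.##
k=5  #.#.##
#.##.#
...###
.##.##
k=6  #...##
##...#
..####
.##.##
k=7  #..#..
##..##
..####
.##.##
k=8  .#.#..
.#..##
..####
.##.##
k=9  .#.##.
.#.#..
..##.#
.##.##
k=10  ...##.
#.##..
.###.#
.##.##
k=11  ##.##.
..##..
.###.#
.##.##
k=12  ..###.
.###..
.###.#
.##.##
k=13  ..###.
.###..
..##.#
#...##
k=14  ..###.
####..
####.#
....##
k=15  .#..#.
##.#..
####.#
....##
k=16  .#..#.
##.#..
####..
......
k=17  .##.#.
#.#...
##.#..
......
k=18  .##.#.
#.#...
##....
..###.
k=19  #...#.
###...
##....
..###.
k=20  ##..#.
......
#.....
..###.
k=21  .#..#.
##....
......
..###.
k=22  .#..#.
.#....
##....
#.###.
k=23  .#..#.
.##...
#.##..
#..##.
k=24  .#....
.#####
#.###.
#..##.
k=25  .#..#.
.##...
#.##..
#..##.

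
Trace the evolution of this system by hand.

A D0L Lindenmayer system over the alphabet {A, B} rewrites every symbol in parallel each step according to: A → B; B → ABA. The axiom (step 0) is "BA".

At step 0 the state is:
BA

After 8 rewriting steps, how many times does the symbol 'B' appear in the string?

[0] BA
[1] ABAB
[2] BABABABA
[3] ABABABABABABABAB
[4] BABABABABABABABABABABABABABABABA
[5] ABABABABABABABABABABABABABABABABABABABABABABABABABABABABABABABAB
[6] BABABABABABABABABABABABABABABABABABABABABABABABABABABABABA…BABABABABABABABABABABABABABABABABABABABABABABABABABABABABA  (len 128)
[7] ABABABABABABABABABABABABABABABABABABABABABABABABABABABABAB…ABABABABABABABABABABABABABABABABABABABABABABABABABABABABAB  (len 256)
[8] BABABABABABABABABABABABABABABABABABABABABABABABABABABABABA…BABABABABABABABABABABABABABABABABABABABABABABABABABABABABA  (len 512)

256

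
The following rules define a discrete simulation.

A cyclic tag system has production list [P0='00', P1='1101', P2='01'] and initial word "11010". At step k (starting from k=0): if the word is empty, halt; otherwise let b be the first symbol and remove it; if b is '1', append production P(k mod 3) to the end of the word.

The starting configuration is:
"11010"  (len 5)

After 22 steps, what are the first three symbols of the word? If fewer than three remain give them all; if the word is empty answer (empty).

111

0) "11010"  (len 5)
1) "101000"  (len 6)
2) "010001101"  (len 9)
3) "10001101"  (len 8)
4) "000110100"  (len 9)
5) "00110100"  (len 8)
6) "0110100"  (len 7)
7) "110100"  (len 6)
8) "101001101"  (len 9)
9) "0100110101"  (len 10)
10) "100110101"  (len 9)
11) "001101011101"  (len 12)
12) "01101011101"  (len 11)
13) "1101011101"  (len 10)
14) "1010111011101"  (len 13)
15) "01011101110101"  (len 14)
16) "1011101110101"  (len 13)
17) "0111011101011101"  (len 16)
18) "111011101011101"  (len 15)
19) "1101110101110100"  (len 16)
20) "1011101011101001101"  (len 19)
21) "01110101110100110101"  (len 20)
22) "1110101110100110101"  (len 19)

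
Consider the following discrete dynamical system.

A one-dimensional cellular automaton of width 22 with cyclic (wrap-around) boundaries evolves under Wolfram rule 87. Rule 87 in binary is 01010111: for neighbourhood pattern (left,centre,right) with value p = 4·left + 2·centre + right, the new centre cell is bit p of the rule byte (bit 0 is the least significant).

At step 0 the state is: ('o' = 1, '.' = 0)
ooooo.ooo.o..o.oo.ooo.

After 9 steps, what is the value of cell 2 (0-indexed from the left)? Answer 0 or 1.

0

0) ooooo.ooo.o..o.oo.ooo.
1) ....o...o.oooo..o...o.
2) ooooooooo....ooooooooo
3) ........ooooo.........
4) oooooooo....oooooooooo
5) .......ooooo..........
6) ooooooo....ooooooooooo
7) ......ooooo...........
8) oooooo....oooooooooooo
9) .....ooooo............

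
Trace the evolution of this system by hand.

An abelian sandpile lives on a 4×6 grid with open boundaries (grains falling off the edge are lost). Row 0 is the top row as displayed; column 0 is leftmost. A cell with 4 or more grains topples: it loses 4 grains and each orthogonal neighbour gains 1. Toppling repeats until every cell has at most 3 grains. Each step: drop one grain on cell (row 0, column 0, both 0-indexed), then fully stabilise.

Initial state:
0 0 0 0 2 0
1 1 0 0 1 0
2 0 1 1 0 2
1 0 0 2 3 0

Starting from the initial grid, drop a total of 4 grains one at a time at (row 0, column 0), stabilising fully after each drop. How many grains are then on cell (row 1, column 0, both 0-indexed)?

2

step 0: 0 0 0 0 2 0
1 1 0 0 1 0
2 0 1 1 0 2
1 0 0 2 3 0
step 1: 1 0 0 0 2 0
1 1 0 0 1 0
2 0 1 1 0 2
1 0 0 2 3 0
step 2: 2 0 0 0 2 0
1 1 0 0 1 0
2 0 1 1 0 2
1 0 0 2 3 0
step 3: 3 0 0 0 2 0
1 1 0 0 1 0
2 0 1 1 0 2
1 0 0 2 3 0
step 4: 0 1 0 0 2 0
2 1 0 0 1 0
2 0 1 1 0 2
1 0 0 2 3 0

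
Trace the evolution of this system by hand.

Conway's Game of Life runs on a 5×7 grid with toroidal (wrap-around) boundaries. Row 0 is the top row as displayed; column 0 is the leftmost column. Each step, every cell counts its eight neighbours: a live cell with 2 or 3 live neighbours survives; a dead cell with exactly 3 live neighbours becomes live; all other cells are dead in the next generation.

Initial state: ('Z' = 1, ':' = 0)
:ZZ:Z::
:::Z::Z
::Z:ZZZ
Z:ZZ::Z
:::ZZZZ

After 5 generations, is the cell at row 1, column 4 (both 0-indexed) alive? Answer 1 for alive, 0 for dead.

gen 0: :ZZ:Z::
:::Z::Z
::Z:ZZZ
Z:ZZ::Z
:::ZZZZ
gen 1: Z:Z:::Z
ZZ::::Z
:ZZ:Z::
ZZZ::::
::::::Z
gen 2: :::::Z:
:::Z:ZZ
:::Z::Z
Z:ZZ:::
::Z:::Z
gen 3: ::::ZZ:
:::::ZZ
Z::Z:ZZ
ZZZZ::Z
:ZZZ::Z
gen 4: Z:ZZZ::
Z::::::
:::Z:::
:::::::
::::::Z
gen 5: ZZ:Z::Z
:ZZ:Z::
:::::::
:::::::
:::Z:::

1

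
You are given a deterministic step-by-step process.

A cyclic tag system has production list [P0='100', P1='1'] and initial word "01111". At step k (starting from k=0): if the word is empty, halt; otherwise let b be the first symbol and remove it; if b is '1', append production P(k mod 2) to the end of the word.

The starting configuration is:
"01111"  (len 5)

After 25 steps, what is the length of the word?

8

gen 0: "01111"  (len 5)
gen 1: "1111"  (len 4)
gen 2: "1111"  (len 4)
gen 3: "111100"  (len 6)
gen 4: "111001"  (len 6)
gen 5: "11001100"  (len 8)
gen 6: "10011001"  (len 8)
gen 7: "0011001100"  (len 10)
gen 8: "011001100"  (len 9)
gen 9: "11001100"  (len 8)
gen 10: "10011001"  (len 8)
gen 11: "0011001100"  (len 10)
gen 12: "011001100"  (len 9)
gen 13: "11001100"  (len 8)
gen 14: "10011001"  (len 8)
gen 15: "0011001100"  (len 10)
gen 16: "011001100"  (len 9)
gen 17: "11001100"  (len 8)
gen 18: "10011001"  (len 8)
gen 19: "0011001100"  (len 10)
gen 20: "011001100"  (len 9)
gen 21: "11001100"  (len 8)
gen 22: "10011001"  (len 8)
gen 23: "0011001100"  (len 10)
gen 24: "011001100"  (len 9)
gen 25: "11001100"  (len 8)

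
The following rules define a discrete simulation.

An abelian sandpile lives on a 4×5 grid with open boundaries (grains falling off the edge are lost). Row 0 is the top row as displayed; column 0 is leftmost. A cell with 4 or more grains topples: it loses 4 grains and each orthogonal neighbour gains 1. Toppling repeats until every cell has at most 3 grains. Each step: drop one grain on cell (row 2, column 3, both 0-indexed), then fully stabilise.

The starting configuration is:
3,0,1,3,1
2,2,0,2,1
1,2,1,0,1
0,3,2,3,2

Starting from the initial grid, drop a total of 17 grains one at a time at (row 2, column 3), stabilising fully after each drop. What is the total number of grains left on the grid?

k=0  3,0,1,3,1
2,2,0,2,1
1,2,1,0,1
0,3,2,3,2
k=1  3,0,1,3,1
2,2,0,2,1
1,2,1,1,1
0,3,2,3,2
k=2  3,0,1,3,1
2,2,0,2,1
1,2,1,2,1
0,3,2,3,2
k=3  3,0,1,3,1
2,2,0,2,1
1,2,1,3,1
0,3,2,3,2
k=4  3,0,1,3,1
2,2,0,3,1
1,2,2,1,2
0,3,3,0,3
k=5  3,0,1,3,1
2,2,0,3,1
1,2,2,2,2
0,3,3,0,3
k=6  3,0,1,3,1
2,2,0,3,1
1,2,2,3,2
0,3,3,0,3
k=7  3,0,2,0,2
2,2,1,1,2
1,2,3,1,3
0,3,3,1,3
k=8  3,0,2,0,2
2,2,1,1,2
1,2,3,2,3
0,3,3,1,3
k=9  3,0,2,0,2
2,2,1,1,2
1,2,3,3,3
0,3,3,1,3
k=10  3,0,2,0,2
2,3,2,2,3
2,0,2,3,1
1,1,2,0,1
k=11  3,0,2,0,2
2,3,2,3,3
2,0,3,0,2
1,1,2,1,1
k=12  3,0,2,0,2
2,3,2,3,3
2,0,3,1,2
1,1,2,1,1
k=13  3,0,2,0,2
2,3,2,3,3
2,0,3,2,2
1,1,2,1,1
k=14  3,0,2,0,2
2,3,2,3,3
2,0,3,3,2
1,1,2,1,1
k=15  3,1,3,1,3
3,0,1,2,1
2,2,1,3,0
1,1,3,2,2
k=16  3,1,3,1,3
3,0,1,3,1
2,2,2,0,1
1,1,3,3,2
k=17  3,1,3,1,3
3,0,1,3,1
2,2,2,1,1
1,1,3,3,2

37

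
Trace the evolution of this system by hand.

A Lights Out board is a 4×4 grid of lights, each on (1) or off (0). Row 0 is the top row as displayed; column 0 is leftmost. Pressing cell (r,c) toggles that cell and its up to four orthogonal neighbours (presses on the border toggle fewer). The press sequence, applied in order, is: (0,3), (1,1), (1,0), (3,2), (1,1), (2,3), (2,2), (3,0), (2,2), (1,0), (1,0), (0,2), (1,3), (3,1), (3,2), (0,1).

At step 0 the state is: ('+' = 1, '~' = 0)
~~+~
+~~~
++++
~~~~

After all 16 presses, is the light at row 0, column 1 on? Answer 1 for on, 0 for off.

0

k=0  ~~+~
+~~~
++++
~~~~
k=1  ~~~+
+~~+
++++
~~~~
k=2  ~+~+
~+++
+~++
~~~~
k=3  ++~+
+~++
~~++
~~~~
k=4  ++~+
+~++
~~~+
~+++
k=5  +~~+
~+~+
~+~+
~+++
k=6  +~~+
~+~~
~++~
~++~
k=7  +~~+
~++~
~~~+
~+~~
k=8  +~~+
~++~
+~~+
+~~~
k=9  +~~+
~+~~
+++~
+~+~
k=10  ~~~+
+~~~
~++~
+~+~
k=11  +~~+
~+~~
+++~
+~+~
k=12  +++~
~++~
+++~
+~+~
k=13  ++++
~+~+
++++
+~+~
k=14  ++++
~+~+
+~++
~+~~
k=15  ++++
~+~+
+~~+
~~++
k=16  ~~~+
~~~+
+~~+
~~++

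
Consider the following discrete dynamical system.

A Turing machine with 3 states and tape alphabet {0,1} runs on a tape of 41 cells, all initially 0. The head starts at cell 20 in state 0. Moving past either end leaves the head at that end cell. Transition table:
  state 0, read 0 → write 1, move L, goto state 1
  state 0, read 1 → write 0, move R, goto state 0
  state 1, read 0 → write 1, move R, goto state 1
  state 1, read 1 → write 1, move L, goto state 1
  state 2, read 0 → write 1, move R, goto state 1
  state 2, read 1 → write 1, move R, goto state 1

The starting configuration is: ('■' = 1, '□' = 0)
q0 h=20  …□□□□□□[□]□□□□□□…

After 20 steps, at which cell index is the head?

14

t=0: q0 h=20  …□□□□□□[□]□□□□□□…
t=1: q1 h=19  …□□□□□□[□]■□□□□□…
t=2: q1 h=20  …□□□□□■[■]□□□□□□…
t=3: q1 h=19  …□□□□□□[■]■□□□□□…
t=4: q1 h=18  …□□□□□□[□]■■□□□□…
t=5: q1 h=19  …□□□□□■[■]■□□□□□…
t=6: q1 h=18  …□□□□□□[■]■■□□□□…
t=7: q1 h=17  …□□□□□□[□]■■■□□□…
t=8: q1 h=18  …□□□□□■[■]■■□□□□…
t=9: q1 h=17  …□□□□□□[■]■■■□□□…
t=10: q1 h=16  …□□□□□□[□]■■■■□□…
t=11: q1 h=17  …□□□□□■[■]■■■□□□…
t=12: q1 h=16  …□□□□□□[■]■■■■□□…
t=13: q1 h=15  …□□□□□□[□]■■■■■□…
t=14: q1 h=16  …□□□□□■[■]■■■■□□…
t=15: q1 h=15  …□□□□□□[■]■■■■■□…
t=16: q1 h=14  …□□□□□□[□]■■■■■■…
t=17: q1 h=15  …□□□□□■[■]■■■■■□…
t=18: q1 h=14  …□□□□□□[■]■■■■■■…
t=19: q1 h=13  …□□□□□□[□]■■■■■■…
t=20: q1 h=14  …□□□□□■[■]■■■■■■…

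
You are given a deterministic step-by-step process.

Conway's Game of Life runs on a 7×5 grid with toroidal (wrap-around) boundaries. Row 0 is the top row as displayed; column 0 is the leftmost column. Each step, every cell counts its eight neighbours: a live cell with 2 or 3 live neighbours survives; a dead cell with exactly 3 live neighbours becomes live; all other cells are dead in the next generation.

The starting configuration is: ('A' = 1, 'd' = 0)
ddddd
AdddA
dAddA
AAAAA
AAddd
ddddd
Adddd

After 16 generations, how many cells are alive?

13

t=0: ddddd
AdddA
dAddA
AAAAA
AAddd
ddddd
Adddd
t=1: AdddA
AdddA
ddddd
dddAd
dddAd
AAddd
ddddd
t=2: AdddA
AdddA
ddddA
ddddd
ddAdA
ddddd
dAddA
t=3: dAdAd
dddAd
AdddA
dddAd
ddddd
AddAd
ddddA
t=4: ddAAA
AdAAd
dddAA
ddddA
ddddA
ddddA
AdAAA
t=5: ddddd
AAddd
AdAdd
AdddA
AddAA
ddddd
AAAdd
t=6: ddAdd
AAddd
ddddd
ddddd
AddAd
ddAAd
dAddd
t=7: AdAdd
dAddd
ddddd
ddddd
ddAAA
dAAAA
dAdAd
t=8: AdAdd
dAddd
ddddd
dddAd
AAddA
dAddd
ddddd
t=9: dAddd
dAddd
ddddd
AdddA
AAAdA
dAddd
dAddd
t=10: AAAdd
ddddd
Adddd
dddAA
ddAAA
ddddd
AAAdd
t=11: AdAdd
Adddd
ddddA
AdAdd
ddAdA
AdddA
AdAdd
t=12: AdddA
AAddA
AAddA
AAddA
ddddA
AdddA
AddAd
t=13: dddAd
dddAd
ddAAd
dAdAd
dAdAd
AddAd
dAdAd
t=14: dddAA
dddAA
dddAA
dAdAA
AAdAd
AAdAd
dddAd
t=15: ddAdd
AdAdd
ddddd
dAddd
dddAd
AAdAd
AddAd
t=16: ddAAA
dAddd
dAddd
ddddd
AAddA
AAdAd
AddAd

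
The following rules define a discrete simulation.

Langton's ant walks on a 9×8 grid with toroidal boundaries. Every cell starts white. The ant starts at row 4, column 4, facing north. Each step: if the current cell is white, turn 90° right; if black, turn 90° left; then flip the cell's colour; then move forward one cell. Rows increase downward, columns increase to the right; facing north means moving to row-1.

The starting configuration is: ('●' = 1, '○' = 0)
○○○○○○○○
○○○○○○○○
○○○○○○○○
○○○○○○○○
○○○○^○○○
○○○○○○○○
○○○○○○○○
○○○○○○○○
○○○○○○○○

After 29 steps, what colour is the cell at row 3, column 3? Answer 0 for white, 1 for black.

0) ○○○○○○○○
○○○○○○○○
○○○○○○○○
○○○○○○○○
○○○○^○○○
○○○○○○○○
○○○○○○○○
○○○○○○○○
○○○○○○○○
1) ○○○○○○○○
○○○○○○○○
○○○○○○○○
○○○○○○○○
○○○○●>○○
○○○○○○○○
○○○○○○○○
○○○○○○○○
○○○○○○○○
2) ○○○○○○○○
○○○○○○○○
○○○○○○○○
○○○○○○○○
○○○○●●○○
○○○○○v○○
○○○○○○○○
○○○○○○○○
○○○○○○○○
3) ○○○○○○○○
○○○○○○○○
○○○○○○○○
○○○○○○○○
○○○○●●○○
○○○○<●○○
○○○○○○○○
○○○○○○○○
○○○○○○○○
4) ○○○○○○○○
○○○○○○○○
○○○○○○○○
○○○○○○○○
○○○○^●○○
○○○○●●○○
○○○○○○○○
○○○○○○○○
○○○○○○○○
5) ○○○○○○○○
○○○○○○○○
○○○○○○○○
○○○○○○○○
○○○<○●○○
○○○○●●○○
○○○○○○○○
○○○○○○○○
○○○○○○○○
6) ○○○○○○○○
○○○○○○○○
○○○○○○○○
○○○^○○○○
○○○●○●○○
○○○○●●○○
○○○○○○○○
○○○○○○○○
○○○○○○○○
7) ○○○○○○○○
○○○○○○○○
○○○○○○○○
○○○●>○○○
○○○●○●○○
○○○○●●○○
○○○○○○○○
○○○○○○○○
○○○○○○○○
8) ○○○○○○○○
○○○○○○○○
○○○○○○○○
○○○●●○○○
○○○●v●○○
○○○○●●○○
○○○○○○○○
○○○○○○○○
○○○○○○○○
9) ○○○○○○○○
○○○○○○○○
○○○○○○○○
○○○●●○○○
○○○<●●○○
○○○○●●○○
○○○○○○○○
○○○○○○○○
○○○○○○○○
10) ○○○○○○○○
○○○○○○○○
○○○○○○○○
○○○●●○○○
○○○○●●○○
○○○v●●○○
○○○○○○○○
○○○○○○○○
○○○○○○○○
11) ○○○○○○○○
○○○○○○○○
○○○○○○○○
○○○●●○○○
○○○○●●○○
○○<●●●○○
○○○○○○○○
○○○○○○○○
○○○○○○○○
12) ○○○○○○○○
○○○○○○○○
○○○○○○○○
○○○●●○○○
○○^○●●○○
○○●●●●○○
○○○○○○○○
○○○○○○○○
○○○○○○○○
13) ○○○○○○○○
○○○○○○○○
○○○○○○○○
○○○●●○○○
○○●>●●○○
○○●●●●○○
○○○○○○○○
○○○○○○○○
○○○○○○○○
14) ○○○○○○○○
○○○○○○○○
○○○○○○○○
○○○●●○○○
○○●●●●○○
○○●v●●○○
○○○○○○○○
○○○○○○○○
○○○○○○○○
15) ○○○○○○○○
○○○○○○○○
○○○○○○○○
○○○●●○○○
○○●●●●○○
○○●○>●○○
○○○○○○○○
○○○○○○○○
○○○○○○○○
16) ○○○○○○○○
○○○○○○○○
○○○○○○○○
○○○●●○○○
○○●●^●○○
○○●○○●○○
○○○○○○○○
○○○○○○○○
○○○○○○○○
17) ○○○○○○○○
○○○○○○○○
○○○○○○○○
○○○●●○○○
○○●<○●○○
○○●○○●○○
○○○○○○○○
○○○○○○○○
○○○○○○○○
18) ○○○○○○○○
○○○○○○○○
○○○○○○○○
○○○●●○○○
○○●○○●○○
○○●v○●○○
○○○○○○○○
○○○○○○○○
○○○○○○○○
19) ○○○○○○○○
○○○○○○○○
○○○○○○○○
○○○●●○○○
○○●○○●○○
○○<●○●○○
○○○○○○○○
○○○○○○○○
○○○○○○○○
20) ○○○○○○○○
○○○○○○○○
○○○○○○○○
○○○●●○○○
○○●○○●○○
○○○●○●○○
○○v○○○○○
○○○○○○○○
○○○○○○○○
21) ○○○○○○○○
○○○○○○○○
○○○○○○○○
○○○●●○○○
○○●○○●○○
○○○●○●○○
○<●○○○○○
○○○○○○○○
○○○○○○○○
22) ○○○○○○○○
○○○○○○○○
○○○○○○○○
○○○●●○○○
○○●○○●○○
○^○●○●○○
○●●○○○○○
○○○○○○○○
○○○○○○○○
23) ○○○○○○○○
○○○○○○○○
○○○○○○○○
○○○●●○○○
○○●○○●○○
○●>●○●○○
○●●○○○○○
○○○○○○○○
○○○○○○○○
24) ○○○○○○○○
○○○○○○○○
○○○○○○○○
○○○●●○○○
○○●○○●○○
○●●●○●○○
○●v○○○○○
○○○○○○○○
○○○○○○○○
25) ○○○○○○○○
○○○○○○○○
○○○○○○○○
○○○●●○○○
○○●○○●○○
○●●●○●○○
○●○>○○○○
○○○○○○○○
○○○○○○○○
26) ○○○○○○○○
○○○○○○○○
○○○○○○○○
○○○●●○○○
○○●○○●○○
○●●●○●○○
○●○●○○○○
○○○v○○○○
○○○○○○○○
27) ○○○○○○○○
○○○○○○○○
○○○○○○○○
○○○●●○○○
○○●○○●○○
○●●●○●○○
○●○●○○○○
○○<●○○○○
○○○○○○○○
28) ○○○○○○○○
○○○○○○○○
○○○○○○○○
○○○●●○○○
○○●○○●○○
○●●●○●○○
○●^●○○○○
○○●●○○○○
○○○○○○○○
29) ○○○○○○○○
○○○○○○○○
○○○○○○○○
○○○●●○○○
○○●○○●○○
○●●●○●○○
○●●>○○○○
○○●●○○○○
○○○○○○○○

1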